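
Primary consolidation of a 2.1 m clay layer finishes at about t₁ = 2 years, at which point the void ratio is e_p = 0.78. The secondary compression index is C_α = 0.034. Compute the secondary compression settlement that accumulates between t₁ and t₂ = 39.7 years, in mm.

Secondary compression: S_s = C_α·H/(1+e_p)·log₁₀(t₂/t₁)
S_s = 0.034×2.1/(1+0.78)×log₁₀(39.7/2)
    = 0.04011 × 1.298 = 0.05206 m

S_s ≈ 52.1 mm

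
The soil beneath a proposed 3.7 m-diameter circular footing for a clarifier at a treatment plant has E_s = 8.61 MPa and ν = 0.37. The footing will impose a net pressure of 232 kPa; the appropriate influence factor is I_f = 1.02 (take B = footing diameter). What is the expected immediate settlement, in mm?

S_e ≈ 87.8 mm

Immediate (elastic) settlement: S_e = q·B·(1−ν²)/E_s · I_f.
E_s = 8.61 MPa = 8610 kPa.
S_e = 232 × 3.7 × (1 − 0.37²) / 8610 × 1.02
    = 232 × 3.7 × 0.8631 / 8610 × 1.02
    = 0.08777 m = 87.77 mm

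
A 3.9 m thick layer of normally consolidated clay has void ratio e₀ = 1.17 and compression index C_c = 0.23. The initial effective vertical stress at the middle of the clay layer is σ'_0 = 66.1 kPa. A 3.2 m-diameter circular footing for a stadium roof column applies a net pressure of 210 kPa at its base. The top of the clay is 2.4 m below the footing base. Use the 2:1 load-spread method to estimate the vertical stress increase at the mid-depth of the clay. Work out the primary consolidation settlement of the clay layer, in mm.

S_c ≈ 81.1 mm

Mid-depth of clay below the footing base: z = 2.4 + 3.9/2 = 4.35 m.
Stress increase at mid-clay by the 2:1 spreading method:
Δσ ≈ qD²/(D+z)² = 210×3.2²/(3.2+4.35)² = 37.725 kPa
Final effective stress: σ'_f = σ'_0 + Δσ = 66.1 + 37.725 = 103.82 kPa.
Normally consolidated clay, so the full stress increment lies on the virgin compression line:
S_c = C_c·H/(1+e₀)·log₁₀(σ'_f/σ'_0) = 0.23×3.9/(1+1.17)×log₁₀(103.82/66.1)
    = 0.41336 × 0.19608 = 0.08105 m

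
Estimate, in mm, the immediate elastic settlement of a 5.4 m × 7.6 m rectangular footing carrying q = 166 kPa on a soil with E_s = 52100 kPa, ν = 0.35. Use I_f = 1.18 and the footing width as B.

Immediate (elastic) settlement: S_e = q·B·(1−ν²)/E_s · I_f.
S_e = 166 × 5.4 × (1 − 0.35²) / 52100 × 1.18
    = 166 × 5.4 × 0.8775 / 52100 × 1.18
    = 0.01782 m = 17.82 mm

S_e ≈ 17.8 mm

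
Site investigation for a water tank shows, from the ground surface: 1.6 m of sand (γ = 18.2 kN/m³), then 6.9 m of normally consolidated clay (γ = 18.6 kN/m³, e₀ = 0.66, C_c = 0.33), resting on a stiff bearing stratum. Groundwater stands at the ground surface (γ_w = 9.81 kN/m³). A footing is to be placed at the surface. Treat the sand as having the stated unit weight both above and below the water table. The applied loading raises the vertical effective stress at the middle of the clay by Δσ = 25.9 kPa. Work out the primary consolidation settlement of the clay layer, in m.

Mid-depth of clay below the ground surface: z = 1.6 + 6.9/2 = 5.05 m.
Total vertical stress at mid-clay: σ_v = 18.2×1.6 + 18.6×3.45 = 93.29 kPa.
Pore pressure: u = 9.81×(5.05 − 0) = 49.541 kPa.
Initial effective stress: σ'_0 = σ_v − u = 93.29 − 49.541 = 43.749 kPa.
Final effective stress: σ'_f = σ'_0 + Δσ = 43.749 + 25.9 = 69.649 kPa.
Normally consolidated clay, so the full stress increment lies on the virgin compression line:
S_c = C_c·H/(1+e₀)·log₁₀(σ'_f/σ'_0) = 0.33×6.9/(1+0.66)×log₁₀(69.649/43.749)
    = 1.3717 × 0.20195 = 0.277 m

S_c ≈ 0.277 m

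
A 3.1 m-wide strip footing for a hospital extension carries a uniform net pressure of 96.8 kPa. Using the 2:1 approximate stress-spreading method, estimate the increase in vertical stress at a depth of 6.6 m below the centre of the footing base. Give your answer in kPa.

Δσ_z ≈ 30.9 kPa

By the 2:1 method the load spreads at 1 horizontal : 2 vertical, so at depth z the loaded area has grown by z in each plan dimension:
Δσ = qB/(B+z) = 96.8×3.1/(3.1+6.6) = 30.936 kPa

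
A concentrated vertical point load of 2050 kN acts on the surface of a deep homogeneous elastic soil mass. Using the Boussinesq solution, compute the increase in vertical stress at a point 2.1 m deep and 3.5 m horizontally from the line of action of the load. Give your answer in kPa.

Δσ_z ≈ 8 kPa

Boussinesq vertical stress below a point load on an elastic half-space:
Δσ_z = 3P/(2πz²) · [1 + (r/z)²]^(−5/2)
r/z = 3.5/2.1 = 1.6667; [1+(r/z)²]^(−5/2) = 0.03605.
Δσ_z = 3×2050/(2π×2.1²) × 0.03605 = 221.95 × 0.03605 = 8.001 kPa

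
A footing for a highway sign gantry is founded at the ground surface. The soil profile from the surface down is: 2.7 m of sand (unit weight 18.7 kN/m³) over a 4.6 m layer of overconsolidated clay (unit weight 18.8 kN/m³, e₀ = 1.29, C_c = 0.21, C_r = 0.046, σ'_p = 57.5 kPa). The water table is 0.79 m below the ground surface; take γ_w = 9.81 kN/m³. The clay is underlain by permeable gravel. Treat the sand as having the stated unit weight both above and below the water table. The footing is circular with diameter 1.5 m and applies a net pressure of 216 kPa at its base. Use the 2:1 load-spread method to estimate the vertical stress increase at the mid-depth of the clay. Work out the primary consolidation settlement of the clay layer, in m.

Mid-depth of clay below the ground surface: z = 2.7 + 4.6/2 = 5 m.
Total vertical stress at mid-clay: σ_v = 18.7×2.7 + 18.8×2.3 = 93.73 kPa.
Pore pressure: u = 9.81×(5 − 0.79) = 41.3 kPa.
Initial effective stress: σ'_0 = σ_v − u = 93.73 − 41.3 = 52.43 kPa.
Stress increase at mid-clay by the 2:1 spreading method:
Δσ ≈ qD²/(D+z)² = 216×1.5²/(1.5+5)² = 11.503 kPa
Final effective stress: σ'_f = 52.43 + 11.503 = 63.933 kPa.
σ'_f = 63.933 > σ'_p = 57.5 kPa, so the stress path crosses the preconsolidation pressure — recompression up to σ'_p, then virgin compression beyond:
S_c = H/(1+e₀)·[C_r·log₁₀(σ'_p/σ'_0) + C_c·log₁₀(σ'_f/σ'_p)]
    = 4.6/2.29 × [0.046×log₁₀(57.5/52.43) + 0.21×log₁₀(63.933/57.5)]
    = 2.0087 × [0.001844 + 0.009672] = 0.02313 m

S_c ≈ 0.0231 m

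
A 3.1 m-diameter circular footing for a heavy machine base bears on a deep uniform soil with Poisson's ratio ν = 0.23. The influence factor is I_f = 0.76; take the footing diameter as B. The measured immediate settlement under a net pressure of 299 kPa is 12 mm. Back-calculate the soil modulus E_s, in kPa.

S_e = q·B·(1−ν²)/E_s · I_f  ⇒  E_s = q·B·(1−ν²)·I_f / S_e.
E_s = 299 × 3.1 × 0.9471 × 0.76 / 0.012 = 55600 kPa

E_s ≈ 55600 kPa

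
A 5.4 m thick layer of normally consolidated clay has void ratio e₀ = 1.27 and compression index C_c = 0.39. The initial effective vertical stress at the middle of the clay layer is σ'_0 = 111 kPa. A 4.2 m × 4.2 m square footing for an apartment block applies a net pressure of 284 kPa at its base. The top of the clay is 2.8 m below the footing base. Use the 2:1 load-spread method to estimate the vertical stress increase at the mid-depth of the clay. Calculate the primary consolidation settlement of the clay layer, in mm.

Mid-depth of clay below the footing base: z = 2.8 + 5.4/2 = 5.5 m.
Stress increase at mid-clay by the 2:1 spreading method:
Δσ = qBL/((B+z)(L+z)) = 284×4.2×4.2/((4.2+5.5)(4.2+5.5)) = 53.244 kPa
Final effective stress: σ'_f = σ'_0 + Δσ = 111 + 53.244 = 164.24 kPa.
Normally consolidated clay, so the full stress increment lies on the virgin compression line:
S_c = C_c·H/(1+e₀)·log₁₀(σ'_f/σ'_0) = 0.39×5.4/(1+1.27)×log₁₀(164.24/111)
    = 0.92775 × 0.17016 = 0.1579 m

S_c ≈ 158 mm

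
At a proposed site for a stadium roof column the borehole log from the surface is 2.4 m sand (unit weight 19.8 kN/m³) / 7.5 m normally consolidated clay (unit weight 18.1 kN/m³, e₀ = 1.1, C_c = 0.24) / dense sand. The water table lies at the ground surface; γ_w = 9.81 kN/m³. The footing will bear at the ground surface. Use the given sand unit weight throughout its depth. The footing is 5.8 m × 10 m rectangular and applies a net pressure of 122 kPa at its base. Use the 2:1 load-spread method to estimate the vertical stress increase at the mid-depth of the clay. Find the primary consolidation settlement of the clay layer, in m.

S_c ≈ 0.19 m

Mid-depth of clay below the ground surface: z = 2.4 + 7.5/2 = 6.15 m.
Total vertical stress at mid-clay: σ_v = 19.8×2.4 + 18.1×3.75 = 115.4 kPa.
Pore pressure: u = 9.81×(6.15 − 0) = 60.332 kPa.
Initial effective stress: σ'_0 = σ_v − u = 115.4 − 60.332 = 55.068 kPa.
Stress increase at mid-clay by the 2:1 spreading method:
Δσ = qBL/((B+z)(L+z)) = 122×5.8×10/((5.8+6.15)(10+6.15)) = 36.665 kPa
Final effective stress: σ'_f = σ'_0 + Δσ = 55.068 + 36.665 = 91.733 kPa.
Normally consolidated clay, so the full stress increment lies on the virgin compression line:
S_c = C_c·H/(1+e₀)·log₁₀(σ'_f/σ'_0) = 0.24×7.5/(1+1.1)×log₁₀(91.733/55.068)
    = 0.85714 × 0.22163 = 0.19 m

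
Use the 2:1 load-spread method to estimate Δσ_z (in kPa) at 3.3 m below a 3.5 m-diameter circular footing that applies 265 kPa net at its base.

By the 2:1 method the load spreads at 1 horizontal : 2 vertical, so at depth z the loaded area has grown by z in each plan dimension:
Δσ ≈ qD²/(D+z)² = 265×3.5²/(3.5+3.3)² = 70.204 kPa

Δσ_z ≈ 70.2 kPa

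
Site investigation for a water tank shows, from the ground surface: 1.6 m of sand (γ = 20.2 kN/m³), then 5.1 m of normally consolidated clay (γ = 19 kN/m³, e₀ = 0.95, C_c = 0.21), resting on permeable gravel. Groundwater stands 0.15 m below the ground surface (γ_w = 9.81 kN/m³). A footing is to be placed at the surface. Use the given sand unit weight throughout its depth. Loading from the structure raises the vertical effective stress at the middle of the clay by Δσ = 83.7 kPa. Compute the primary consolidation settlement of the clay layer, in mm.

S_c ≈ 263 mm

Mid-depth of clay below the ground surface: z = 1.6 + 5.1/2 = 4.15 m.
Total vertical stress at mid-clay: σ_v = 20.2×1.6 + 19×2.55 = 80.77 kPa.
Pore pressure: u = 9.81×(4.15 − 0.15) = 39.24 kPa.
Initial effective stress: σ'_0 = σ_v − u = 80.77 − 39.24 = 41.53 kPa.
Final effective stress: σ'_f = σ'_0 + Δσ = 41.53 + 83.7 = 125.23 kPa.
Normally consolidated clay, so the full stress increment lies on the virgin compression line:
S_c = C_c·H/(1+e₀)·log₁₀(σ'_f/σ'_0) = 0.21×5.1/(1+0.95)×log₁₀(125.23/41.53)
    = 0.54923 × 0.47935 = 0.2633 m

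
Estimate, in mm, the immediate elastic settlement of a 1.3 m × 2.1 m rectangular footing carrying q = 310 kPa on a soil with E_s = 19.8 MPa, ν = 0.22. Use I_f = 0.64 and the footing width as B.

S_e ≈ 12.4 mm

Immediate (elastic) settlement: S_e = q·B·(1−ν²)/E_s · I_f.
E_s = 19.8 MPa = 19800 kPa.
S_e = 310 × 1.3 × (1 − 0.22²) / 19800 × 0.64
    = 310 × 1.3 × 0.9516 / 19800 × 0.64
    = 0.0124 m = 12.4 mm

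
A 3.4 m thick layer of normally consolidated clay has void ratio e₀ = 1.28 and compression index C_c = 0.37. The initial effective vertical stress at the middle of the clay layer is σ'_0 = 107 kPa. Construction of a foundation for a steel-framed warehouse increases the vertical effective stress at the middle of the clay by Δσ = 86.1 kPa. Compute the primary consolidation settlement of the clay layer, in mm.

S_c ≈ 141 mm

Final effective stress: σ'_f = σ'_0 + Δσ = 107 + 86.1 = 193.1 kPa.
Normally consolidated clay, so the full stress increment lies on the virgin compression line:
S_c = C_c·H/(1+e₀)·log₁₀(σ'_f/σ'_0) = 0.37×3.4/(1+1.28)×log₁₀(193.1/107)
    = 0.55175 × 0.2564 = 0.1415 m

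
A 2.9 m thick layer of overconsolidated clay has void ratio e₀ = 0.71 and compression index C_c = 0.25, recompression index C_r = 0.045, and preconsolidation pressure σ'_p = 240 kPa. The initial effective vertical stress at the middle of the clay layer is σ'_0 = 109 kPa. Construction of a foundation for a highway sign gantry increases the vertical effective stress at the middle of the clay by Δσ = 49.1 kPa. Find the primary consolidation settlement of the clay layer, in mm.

S_c ≈ 12.3 mm

Final effective stress: σ'_f = 109 + 49.1 = 158.1 kPa.
σ'_f = 158.1 ≤ σ'_p = 240 kPa, so the clay remains overconsolidated and only the recompression index applies:
S_c = C_r·H/(1+e₀)·log₁₀(σ'_f/σ'_0) = 0.045×2.9/1.71×log₁₀(158.1/109)
    = 0.076315 × 0.16151 = 0.01233 m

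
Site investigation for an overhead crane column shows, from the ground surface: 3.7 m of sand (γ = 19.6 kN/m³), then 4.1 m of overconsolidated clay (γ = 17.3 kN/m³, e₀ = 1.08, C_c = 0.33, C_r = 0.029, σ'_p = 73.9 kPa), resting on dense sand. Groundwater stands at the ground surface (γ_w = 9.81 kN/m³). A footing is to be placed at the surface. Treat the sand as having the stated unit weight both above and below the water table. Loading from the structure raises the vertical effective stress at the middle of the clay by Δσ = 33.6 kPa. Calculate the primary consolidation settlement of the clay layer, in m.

S_c ≈ 0.0491 m

Mid-depth of clay below the ground surface: z = 3.7 + 4.1/2 = 5.75 m.
Total vertical stress at mid-clay: σ_v = 19.6×3.7 + 17.3×2.05 = 107.99 kPa.
Pore pressure: u = 9.81×(5.75 − 0) = 56.408 kPa.
Initial effective stress: σ'_0 = σ_v − u = 107.99 − 56.408 = 51.582 kPa.
Final effective stress: σ'_f = 51.582 + 33.6 = 85.182 kPa.
σ'_f = 85.182 > σ'_p = 73.9 kPa, so the stress path crosses the preconsolidation pressure — recompression up to σ'_p, then virgin compression beyond:
S_c = H/(1+e₀)·[C_r·log₁₀(σ'_p/σ'_0) + C_c·log₁₀(σ'_f/σ'_p)]
    = 4.1/2.08 × [0.029×log₁₀(73.9/51.582) + 0.33×log₁₀(85.182/73.9)]
    = 1.9712 × [0.0045282 + 0.020362] = 0.04906 m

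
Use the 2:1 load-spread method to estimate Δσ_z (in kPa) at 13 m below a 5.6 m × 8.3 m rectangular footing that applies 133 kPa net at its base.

By the 2:1 method the load spreads at 1 horizontal : 2 vertical, so at depth z the loaded area has grown by z in each plan dimension:
Δσ = qBL/((B+z)(L+z)) = 133×5.6×8.3/((5.6+13)(8.3+13)) = 15.604 kPa

Δσ_z ≈ 15.6 kPa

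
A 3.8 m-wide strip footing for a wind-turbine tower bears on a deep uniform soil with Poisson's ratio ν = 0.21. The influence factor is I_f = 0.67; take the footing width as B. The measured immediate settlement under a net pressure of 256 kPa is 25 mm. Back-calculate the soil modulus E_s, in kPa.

S_e = q·B·(1−ν²)/E_s · I_f  ⇒  E_s = q·B·(1−ν²)·I_f / S_e.
E_s = 256 × 3.8 × 0.9559 × 0.67 / 0.025 = 24920 kPa

E_s ≈ 24900 kPa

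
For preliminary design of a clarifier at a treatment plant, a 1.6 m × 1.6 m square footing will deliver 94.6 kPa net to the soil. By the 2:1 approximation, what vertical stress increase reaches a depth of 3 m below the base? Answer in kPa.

By the 2:1 method the load spreads at 1 horizontal : 2 vertical, so at depth z the loaded area has grown by z in each plan dimension:
Δσ = qBL/((B+z)(L+z)) = 94.6×1.6×1.6/((1.6+3)(1.6+3)) = 11.445 kPa

Δσ_z ≈ 11.4 kPa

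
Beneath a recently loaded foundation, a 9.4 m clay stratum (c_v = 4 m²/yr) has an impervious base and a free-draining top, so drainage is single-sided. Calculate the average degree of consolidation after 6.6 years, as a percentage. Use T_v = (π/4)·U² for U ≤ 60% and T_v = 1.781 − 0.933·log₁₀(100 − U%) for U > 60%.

Drainage path length: H_d = H = 9.4 m (single drainage).
T_v = c_v·t/H_d² = 4×6.6/9.4² = 0.29878.
T_v = 0.29878 corresponds to the U > 60% branch:
U = 1 − 10^((1.781 − T_v)/0.933)/100 = 0.6122

U ≈ 61.2 %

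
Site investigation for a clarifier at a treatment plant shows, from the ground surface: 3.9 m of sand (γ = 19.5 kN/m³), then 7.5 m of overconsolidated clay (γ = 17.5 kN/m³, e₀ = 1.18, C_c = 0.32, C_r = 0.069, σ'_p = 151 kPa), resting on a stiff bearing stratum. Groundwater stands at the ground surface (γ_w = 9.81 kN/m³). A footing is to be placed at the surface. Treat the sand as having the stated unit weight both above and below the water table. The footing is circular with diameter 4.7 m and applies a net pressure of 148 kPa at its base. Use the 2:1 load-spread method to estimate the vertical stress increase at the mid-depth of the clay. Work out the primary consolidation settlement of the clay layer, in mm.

S_c ≈ 28.8 mm

Mid-depth of clay below the ground surface: z = 3.9 + 7.5/2 = 7.65 m.
Total vertical stress at mid-clay: σ_v = 19.5×3.9 + 17.5×3.75 = 141.68 kPa.
Pore pressure: u = 9.81×(7.65 − 0) = 75.047 kPa.
Initial effective stress: σ'_0 = σ_v − u = 141.68 − 75.047 = 66.633 kPa.
Stress increase at mid-clay by the 2:1 spreading method:
Δσ ≈ qD²/(D+z)² = 148×4.7²/(4.7+7.65)² = 21.435 kPa
Final effective stress: σ'_f = 66.633 + 21.435 = 88.068 kPa.
σ'_f = 88.068 ≤ σ'_p = 151 kPa, so the clay remains overconsolidated and only the recompression index applies:
S_c = C_r·H/(1+e₀)·log₁₀(σ'_f/σ'_0) = 0.069×7.5/2.18×log₁₀(88.068/66.633)
    = 0.23739 × 0.12113 = 0.02875 m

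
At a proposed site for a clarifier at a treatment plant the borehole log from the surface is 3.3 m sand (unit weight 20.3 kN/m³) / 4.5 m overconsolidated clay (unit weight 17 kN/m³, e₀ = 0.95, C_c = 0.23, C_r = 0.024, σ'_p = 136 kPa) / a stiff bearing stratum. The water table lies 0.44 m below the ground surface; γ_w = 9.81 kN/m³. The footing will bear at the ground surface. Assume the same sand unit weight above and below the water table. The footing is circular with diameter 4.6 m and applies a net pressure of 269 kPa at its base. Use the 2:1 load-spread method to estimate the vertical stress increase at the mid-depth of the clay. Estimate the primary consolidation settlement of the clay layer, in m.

S_c ≈ 0.0167 m

Mid-depth of clay below the ground surface: z = 3.3 + 4.5/2 = 5.55 m.
Total vertical stress at mid-clay: σ_v = 20.3×3.3 + 17×2.25 = 105.24 kPa.
Pore pressure: u = 9.81×(5.55 − 0.44) = 50.129 kPa.
Initial effective stress: σ'_0 = σ_v − u = 105.24 − 50.129 = 55.111 kPa.
Stress increase at mid-clay by the 2:1 spreading method:
Δσ ≈ qD²/(D+z)² = 269×4.6²/(4.6+5.55)² = 55.25 kPa
Final effective stress: σ'_f = 55.111 + 55.25 = 110.36 kPa.
σ'_f = 110.36 ≤ σ'_p = 136 kPa, so the clay remains overconsolidated and only the recompression index applies:
S_c = C_r·H/(1+e₀)·log₁₀(σ'_f/σ'_0) = 0.024×4.5/1.95×log₁₀(110.36/55.111)
    = 0.055385 × 0.30157 = 0.0167 m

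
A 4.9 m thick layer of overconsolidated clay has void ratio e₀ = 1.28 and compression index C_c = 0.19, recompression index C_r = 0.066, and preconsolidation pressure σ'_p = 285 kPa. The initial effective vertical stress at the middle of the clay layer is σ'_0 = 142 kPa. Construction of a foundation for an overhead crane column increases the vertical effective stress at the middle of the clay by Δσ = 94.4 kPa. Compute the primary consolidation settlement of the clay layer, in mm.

Final effective stress: σ'_f = 142 + 94.4 = 236.4 kPa.
σ'_f = 236.4 ≤ σ'_p = 285 kPa, so the clay remains overconsolidated and only the recompression index applies:
S_c = C_r·H/(1+e₀)·log₁₀(σ'_f/σ'_0) = 0.066×4.9/2.28×log₁₀(236.4/142)
    = 0.14184 × 0.22136 = 0.0314 m

S_c ≈ 31.4 mm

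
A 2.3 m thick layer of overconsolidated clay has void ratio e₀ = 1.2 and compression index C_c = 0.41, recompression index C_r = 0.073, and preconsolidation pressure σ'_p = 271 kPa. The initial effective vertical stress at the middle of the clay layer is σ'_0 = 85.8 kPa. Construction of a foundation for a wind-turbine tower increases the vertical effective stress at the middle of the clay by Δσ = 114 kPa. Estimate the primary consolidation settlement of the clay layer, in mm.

Final effective stress: σ'_f = 85.8 + 114 = 199.8 kPa.
σ'_f = 199.8 ≤ σ'_p = 271 kPa, so the clay remains overconsolidated and only the recompression index applies:
S_c = C_r·H/(1+e₀)·log₁₀(σ'_f/σ'_0) = 0.073×2.3/2.2×log₁₀(199.8/85.8)
    = 0.076322 × 0.36711 = 0.02802 m

S_c ≈ 28 mm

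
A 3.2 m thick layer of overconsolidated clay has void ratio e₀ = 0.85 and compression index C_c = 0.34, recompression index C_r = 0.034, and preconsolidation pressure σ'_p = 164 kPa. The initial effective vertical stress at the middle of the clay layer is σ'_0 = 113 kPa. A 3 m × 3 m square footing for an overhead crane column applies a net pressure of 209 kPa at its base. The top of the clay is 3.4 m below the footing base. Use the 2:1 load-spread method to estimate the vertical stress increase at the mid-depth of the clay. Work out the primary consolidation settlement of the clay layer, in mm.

Mid-depth of clay below the footing base: z = 3.4 + 3.2/2 = 5 m.
Stress increase at mid-clay by the 2:1 spreading method:
Δσ = qBL/((B+z)(L+z)) = 209×3×3/((3+5)(3+5)) = 29.391 kPa
Final effective stress: σ'_f = 113 + 29.391 = 142.39 kPa.
σ'_f = 142.39 ≤ σ'_p = 164 kPa, so the clay remains overconsolidated and only the recompression index applies:
S_c = C_r·H/(1+e₀)·log₁₀(σ'_f/σ'_0) = 0.034×3.2/1.85×log₁₀(142.39/113)
    = 0.05881 × 0.1004 = 0.005905 m

S_c ≈ 5.9 mm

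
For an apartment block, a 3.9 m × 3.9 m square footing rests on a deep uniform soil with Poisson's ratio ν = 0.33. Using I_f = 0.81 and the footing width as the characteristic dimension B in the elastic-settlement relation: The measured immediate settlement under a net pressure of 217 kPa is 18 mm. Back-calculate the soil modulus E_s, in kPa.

S_e = q·B·(1−ν²)/E_s · I_f  ⇒  E_s = q·B·(1−ν²)·I_f / S_e.
E_s = 217 × 3.9 × 0.8911 × 0.81 / 0.018 = 33940 kPa

E_s ≈ 33900 kPa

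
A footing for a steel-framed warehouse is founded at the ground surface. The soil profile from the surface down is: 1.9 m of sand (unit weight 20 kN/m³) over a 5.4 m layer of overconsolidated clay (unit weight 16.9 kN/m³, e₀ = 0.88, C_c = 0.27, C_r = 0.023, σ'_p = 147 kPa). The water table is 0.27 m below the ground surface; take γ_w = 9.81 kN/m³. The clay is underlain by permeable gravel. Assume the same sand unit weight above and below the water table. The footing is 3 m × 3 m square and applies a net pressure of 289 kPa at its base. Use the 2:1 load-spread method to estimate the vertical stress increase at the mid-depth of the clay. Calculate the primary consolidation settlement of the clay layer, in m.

Mid-depth of clay below the ground surface: z = 1.9 + 5.4/2 = 4.6 m.
Total vertical stress at mid-clay: σ_v = 20×1.9 + 16.9×2.7 = 83.63 kPa.
Pore pressure: u = 9.81×(4.6 − 0.27) = 42.477 kPa.
Initial effective stress: σ'_0 = σ_v − u = 83.63 − 42.477 = 41.153 kPa.
Stress increase at mid-clay by the 2:1 spreading method:
Δσ = qBL/((B+z)(L+z)) = 289×3×3/((3+4.6)(3+4.6)) = 45.031 kPa
Final effective stress: σ'_f = 41.153 + 45.031 = 86.184 kPa.
σ'_f = 86.184 ≤ σ'_p = 147 kPa, so the clay remains overconsolidated and only the recompression index applies:
S_c = C_r·H/(1+e₀)·log₁₀(σ'_f/σ'_0) = 0.023×5.4/1.88×log₁₀(86.184/41.153)
    = 0.066063 × 0.32103 = 0.02121 m

S_c ≈ 0.0212 m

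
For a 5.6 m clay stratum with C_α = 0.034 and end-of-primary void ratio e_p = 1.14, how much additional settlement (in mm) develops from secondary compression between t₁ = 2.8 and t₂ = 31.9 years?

Secondary compression: S_s = C_α·H/(1+e_p)·log₁₀(t₂/t₁)
S_s = 0.034×5.6/(1+1.14)×log₁₀(31.9/2.8)
    = 0.08897 × 1.057 = 0.09401 m

S_s ≈ 94 mm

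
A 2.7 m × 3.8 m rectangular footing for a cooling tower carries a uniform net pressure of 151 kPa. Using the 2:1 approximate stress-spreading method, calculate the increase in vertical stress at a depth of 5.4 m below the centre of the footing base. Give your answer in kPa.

By the 2:1 method the load spreads at 1 horizontal : 2 vertical, so at depth z the loaded area has grown by z in each plan dimension:
Δσ = qBL/((B+z)(L+z)) = 151×2.7×3.8/((2.7+5.4)(3.8+5.4)) = 20.79 kPa

Δσ_z ≈ 20.8 kPa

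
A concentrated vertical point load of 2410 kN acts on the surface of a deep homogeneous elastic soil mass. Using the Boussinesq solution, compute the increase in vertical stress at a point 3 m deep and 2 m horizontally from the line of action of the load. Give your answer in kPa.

Boussinesq vertical stress below a point load on an elastic half-space:
Δσ_z = 3P/(2πz²) · [1 + (r/z)²]^(−5/2)
r/z = 2/3 = 0.66667; [1+(r/z)²]^(−5/2) = 0.39879.
Δσ_z = 3×2410/(2π×3²) × 0.39879 = 127.85 × 0.39879 = 50.99 kPa

Δσ_z ≈ 51 kPa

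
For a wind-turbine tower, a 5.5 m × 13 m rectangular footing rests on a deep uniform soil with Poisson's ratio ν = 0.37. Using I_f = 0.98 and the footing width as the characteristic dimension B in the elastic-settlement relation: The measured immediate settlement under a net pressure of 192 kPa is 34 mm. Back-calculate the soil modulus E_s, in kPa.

E_s ≈ 26300 kPa

S_e = q·B·(1−ν²)/E_s · I_f  ⇒  E_s = q·B·(1−ν²)·I_f / S_e.
E_s = 192 × 5.5 × 0.8631 × 0.98 / 0.034 = 26270 kPa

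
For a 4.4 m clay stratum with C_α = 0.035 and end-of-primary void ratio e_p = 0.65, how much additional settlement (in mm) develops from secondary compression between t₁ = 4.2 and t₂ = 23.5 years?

Secondary compression: S_s = C_α·H/(1+e_p)·log₁₀(t₂/t₁)
S_s = 0.035×4.4/(1+0.65)×log₁₀(23.5/4.2)
    = 0.09333 × 0.7478 = 0.0698 m

S_s ≈ 69.8 mm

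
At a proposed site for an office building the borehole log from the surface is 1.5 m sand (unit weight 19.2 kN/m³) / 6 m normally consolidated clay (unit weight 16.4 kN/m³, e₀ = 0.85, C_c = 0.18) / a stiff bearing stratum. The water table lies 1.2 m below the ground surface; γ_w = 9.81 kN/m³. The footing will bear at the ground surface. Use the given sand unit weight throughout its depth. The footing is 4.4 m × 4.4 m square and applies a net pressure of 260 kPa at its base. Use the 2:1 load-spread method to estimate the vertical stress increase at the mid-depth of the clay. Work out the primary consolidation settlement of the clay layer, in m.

S_c ≈ 0.221 m

Mid-depth of clay below the ground surface: z = 1.5 + 6/2 = 4.5 m.
Total vertical stress at mid-clay: σ_v = 19.2×1.5 + 16.4×3 = 78 kPa.
Pore pressure: u = 9.81×(4.5 − 1.2) = 32.373 kPa.
Initial effective stress: σ'_0 = σ_v − u = 78 − 32.373 = 45.627 kPa.
Stress increase at mid-clay by the 2:1 spreading method:
Δσ = qBL/((B+z)(L+z)) = 260×4.4×4.4/((4.4+4.5)(4.4+4.5)) = 63.548 kPa
Final effective stress: σ'_f = σ'_0 + Δσ = 45.627 + 63.548 = 109.18 kPa.
Normally consolidated clay, so the full stress increment lies on the virgin compression line:
S_c = C_c·H/(1+e₀)·log₁₀(σ'_f/σ'_0) = 0.18×6/(1+0.85)×log₁₀(109.18/45.627)
    = 0.58378 × 0.37892 = 0.2212 m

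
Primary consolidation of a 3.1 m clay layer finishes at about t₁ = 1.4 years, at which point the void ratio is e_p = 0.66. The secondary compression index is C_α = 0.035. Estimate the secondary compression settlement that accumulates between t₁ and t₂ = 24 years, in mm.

S_s ≈ 80.7 mm

Secondary compression: S_s = C_α·H/(1+e_p)·log₁₀(t₂/t₁)
S_s = 0.035×3.1/(1+0.66)×log₁₀(24/1.4)
    = 0.06536 × 1.234 = 0.08066 m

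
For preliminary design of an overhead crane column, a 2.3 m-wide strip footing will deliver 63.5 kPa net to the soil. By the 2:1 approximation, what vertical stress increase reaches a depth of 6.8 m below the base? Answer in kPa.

Δσ_z ≈ 16 kPa

By the 2:1 method the load spreads at 1 horizontal : 2 vertical, so at depth z the loaded area has grown by z in each plan dimension:
Δσ = qB/(B+z) = 63.5×2.3/(2.3+6.8) = 16.049 kPa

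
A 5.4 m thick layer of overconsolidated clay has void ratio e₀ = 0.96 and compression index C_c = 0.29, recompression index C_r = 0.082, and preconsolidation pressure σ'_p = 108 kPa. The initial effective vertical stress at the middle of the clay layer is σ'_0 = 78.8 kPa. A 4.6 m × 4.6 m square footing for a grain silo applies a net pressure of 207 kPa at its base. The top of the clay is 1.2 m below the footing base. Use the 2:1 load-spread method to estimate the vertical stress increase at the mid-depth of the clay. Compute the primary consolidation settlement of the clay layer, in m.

S_c ≈ 0.12 m

Mid-depth of clay below the footing base: z = 1.2 + 5.4/2 = 3.9 m.
Stress increase at mid-clay by the 2:1 spreading method:
Δσ = qBL/((B+z)(L+z)) = 207×4.6×4.6/((4.6+3.9)(4.6+3.9)) = 60.624 kPa
Final effective stress: σ'_f = 78.8 + 60.624 = 139.42 kPa.
σ'_f = 139.42 > σ'_p = 108 kPa, so the stress path crosses the preconsolidation pressure — recompression up to σ'_p, then virgin compression beyond:
S_c = H/(1+e₀)·[C_r·log₁₀(σ'_p/σ'_0) + C_c·log₁₀(σ'_f/σ'_p)]
    = 5.4/1.96 × [0.082×log₁₀(108/78.8) + 0.29×log₁₀(139.42/108)]
    = 2.7551 × [0.011226 + 0.032161] = 0.1195 m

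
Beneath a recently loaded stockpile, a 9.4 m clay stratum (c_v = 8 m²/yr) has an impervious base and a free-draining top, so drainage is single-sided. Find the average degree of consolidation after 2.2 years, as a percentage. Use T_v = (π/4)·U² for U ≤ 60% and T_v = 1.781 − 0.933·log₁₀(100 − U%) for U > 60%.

U ≈ 50.4 %

Drainage path length: H_d = H = 9.4 m (single drainage).
T_v = c_v·t/H_d² = 8×2.2/9.4² = 0.19919.
T_v = 0.19919 corresponds to the U ≤ 60% branch:
U = √(4T_v/π) = 0.5036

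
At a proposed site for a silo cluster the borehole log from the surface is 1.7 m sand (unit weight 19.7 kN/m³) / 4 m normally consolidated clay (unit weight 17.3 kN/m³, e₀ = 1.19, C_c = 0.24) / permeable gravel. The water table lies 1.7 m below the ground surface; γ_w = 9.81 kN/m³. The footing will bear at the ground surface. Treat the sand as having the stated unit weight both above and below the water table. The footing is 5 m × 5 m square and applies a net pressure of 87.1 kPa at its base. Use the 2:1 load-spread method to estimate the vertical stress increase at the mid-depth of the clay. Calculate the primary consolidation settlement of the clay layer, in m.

Mid-depth of clay below the ground surface: z = 1.7 + 4/2 = 3.7 m.
Total vertical stress at mid-clay: σ_v = 19.7×1.7 + 17.3×2 = 68.09 kPa.
Pore pressure: u = 9.81×(3.7 − 1.7) = 19.62 kPa.
Initial effective stress: σ'_0 = σ_v − u = 68.09 − 19.62 = 48.47 kPa.
Stress increase at mid-clay by the 2:1 spreading method:
Δσ = qBL/((B+z)(L+z)) = 87.1×5×5/((5+3.7)(5+3.7)) = 28.769 kPa
Final effective stress: σ'_f = σ'_0 + Δσ = 48.47 + 28.769 = 77.239 kPa.
Normally consolidated clay, so the full stress increment lies on the virgin compression line:
S_c = C_c·H/(1+e₀)·log₁₀(σ'_f/σ'_0) = 0.24×4/(1+1.19)×log₁₀(77.239/48.47)
    = 0.43836 × 0.20236 = 0.08871 m

S_c ≈ 0.0887 m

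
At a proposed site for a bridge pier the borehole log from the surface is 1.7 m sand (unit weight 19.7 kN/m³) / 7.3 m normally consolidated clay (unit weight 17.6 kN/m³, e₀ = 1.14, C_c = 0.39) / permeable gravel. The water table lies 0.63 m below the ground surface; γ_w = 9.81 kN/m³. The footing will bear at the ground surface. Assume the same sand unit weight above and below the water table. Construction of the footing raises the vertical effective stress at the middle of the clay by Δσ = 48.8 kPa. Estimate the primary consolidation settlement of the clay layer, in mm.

Mid-depth of clay below the ground surface: z = 1.7 + 7.3/2 = 5.35 m.
Total vertical stress at mid-clay: σ_v = 19.7×1.7 + 17.6×3.65 = 97.73 kPa.
Pore pressure: u = 9.81×(5.35 − 0.63) = 46.303 kPa.
Initial effective stress: σ'_0 = σ_v − u = 97.73 − 46.303 = 51.427 kPa.
Final effective stress: σ'_f = σ'_0 + Δσ = 51.427 + 48.8 = 100.23 kPa.
Normally consolidated clay, so the full stress increment lies on the virgin compression line:
S_c = C_c·H/(1+e₀)·log₁₀(σ'_f/σ'_0) = 0.39×7.3/(1+1.14)×log₁₀(100.23/51.427)
    = 1.3304 × 0.28981 = 0.3856 m

S_c ≈ 386 mm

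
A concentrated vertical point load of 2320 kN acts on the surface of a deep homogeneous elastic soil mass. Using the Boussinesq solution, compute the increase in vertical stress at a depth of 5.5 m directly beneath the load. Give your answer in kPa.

Boussinesq vertical stress below a point load on an elastic half-space:
Δσ_z = 3P/(2πz²) · [1 + (r/z)²]^(−5/2)
r/z = 0/5.5 = 0; [1+(r/z)²]^(−5/2) = 1.
Δσ_z = 3×2320/(2π×5.5²) × 1 = 36.619 × 1 = 36.62 kPa

Δσ_z ≈ 36.6 kPa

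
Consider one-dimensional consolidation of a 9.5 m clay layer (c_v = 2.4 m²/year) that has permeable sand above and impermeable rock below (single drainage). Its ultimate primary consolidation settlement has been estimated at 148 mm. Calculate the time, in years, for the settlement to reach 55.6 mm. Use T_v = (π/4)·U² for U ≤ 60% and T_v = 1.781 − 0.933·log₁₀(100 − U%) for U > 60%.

Drainage path length: H_d = H = 9.5 m (single drainage).
U = S(t)/S_ult = 55.6/148 = 0.3757.
U ≤ 60%: T_v = (π/4)·U² = (π/4)×0.37568² = 0.11084.
t = T_v·H_d²/c_v = 0.11084×9.5²/2.4 = 4.168 years.

t ≈ 4.17 years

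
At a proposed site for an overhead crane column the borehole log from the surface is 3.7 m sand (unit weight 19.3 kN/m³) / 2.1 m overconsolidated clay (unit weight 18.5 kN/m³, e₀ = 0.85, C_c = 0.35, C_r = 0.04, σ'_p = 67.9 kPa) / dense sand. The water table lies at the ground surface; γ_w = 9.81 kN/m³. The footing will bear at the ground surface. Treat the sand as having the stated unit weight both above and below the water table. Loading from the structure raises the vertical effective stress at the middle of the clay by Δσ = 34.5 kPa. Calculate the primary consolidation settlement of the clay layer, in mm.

Mid-depth of clay below the ground surface: z = 3.7 + 2.1/2 = 4.75 m.
Total vertical stress at mid-clay: σ_v = 19.3×3.7 + 18.5×1.05 = 90.835 kPa.
Pore pressure: u = 9.81×(4.75 − 0) = 46.598 kPa.
Initial effective stress: σ'_0 = σ_v − u = 90.835 − 46.598 = 44.237 kPa.
Final effective stress: σ'_f = 44.237 + 34.5 = 78.737 kPa.
σ'_f = 78.737 > σ'_p = 67.9 kPa, so the stress path crosses the preconsolidation pressure — recompression up to σ'_p, then virgin compression beyond:
S_c = H/(1+e₀)·[C_r·log₁₀(σ'_p/σ'_0) + C_c·log₁₀(σ'_f/σ'_p)]
    = 2.1/1.85 × [0.04×log₁₀(67.9/44.237) + 0.35×log₁₀(78.737/67.9)]
    = 1.1351 × [0.0074434 + 0.022508] = 0.034 m

S_c ≈ 34 mm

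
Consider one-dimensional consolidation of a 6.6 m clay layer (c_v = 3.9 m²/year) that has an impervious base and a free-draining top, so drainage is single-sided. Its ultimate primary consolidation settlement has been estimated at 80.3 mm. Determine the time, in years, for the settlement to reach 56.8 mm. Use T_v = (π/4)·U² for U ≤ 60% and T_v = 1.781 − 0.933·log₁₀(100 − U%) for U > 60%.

t ≈ 4.61 years

Drainage path length: H_d = H = 6.6 m (single drainage).
U = S(t)/S_ult = 56.8/80.3 = 0.7073.
U > 60%: T_v = 1.781 − 0.933·log₁₀(100 − 70.735) = 0.41289.
t = T_v·H_d²/c_v = 0.41289×6.6²/3.9 = 4.612 years.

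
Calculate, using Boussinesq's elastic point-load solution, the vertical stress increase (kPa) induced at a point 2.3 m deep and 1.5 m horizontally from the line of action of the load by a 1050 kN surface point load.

Δσ_z ≈ 39.1 kPa

Boussinesq vertical stress below a point load on an elastic half-space:
Δσ_z = 3P/(2πz²) · [1 + (r/z)²]^(−5/2)
r/z = 1.5/2.3 = 0.65217; [1+(r/z)²]^(−5/2) = 0.4123.
Δσ_z = 3×1050/(2π×2.3²) × 0.4123 = 94.771 × 0.4123 = 39.07 kPa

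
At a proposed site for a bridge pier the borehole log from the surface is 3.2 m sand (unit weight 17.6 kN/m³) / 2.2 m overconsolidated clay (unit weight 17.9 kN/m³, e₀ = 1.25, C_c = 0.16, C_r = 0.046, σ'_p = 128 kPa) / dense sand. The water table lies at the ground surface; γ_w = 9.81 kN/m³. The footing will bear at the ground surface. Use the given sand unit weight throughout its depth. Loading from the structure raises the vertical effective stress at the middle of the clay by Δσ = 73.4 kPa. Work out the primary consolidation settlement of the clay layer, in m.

Mid-depth of clay below the ground surface: z = 3.2 + 2.2/2 = 4.3 m.
Total vertical stress at mid-clay: σ_v = 17.6×3.2 + 17.9×1.1 = 76.01 kPa.
Pore pressure: u = 9.81×(4.3 − 0) = 42.183 kPa.
Initial effective stress: σ'_0 = σ_v − u = 76.01 − 42.183 = 33.827 kPa.
Final effective stress: σ'_f = 33.827 + 73.4 = 107.23 kPa.
σ'_f = 107.23 ≤ σ'_p = 128 kPa, so the clay remains overconsolidated and only the recompression index applies:
S_c = C_r·H/(1+e₀)·log₁₀(σ'_f/σ'_0) = 0.046×2.2/2.25×log₁₀(107.23/33.827)
    = 0.044978 × 0.50105 = 0.02254 m

S_c ≈ 0.0225 m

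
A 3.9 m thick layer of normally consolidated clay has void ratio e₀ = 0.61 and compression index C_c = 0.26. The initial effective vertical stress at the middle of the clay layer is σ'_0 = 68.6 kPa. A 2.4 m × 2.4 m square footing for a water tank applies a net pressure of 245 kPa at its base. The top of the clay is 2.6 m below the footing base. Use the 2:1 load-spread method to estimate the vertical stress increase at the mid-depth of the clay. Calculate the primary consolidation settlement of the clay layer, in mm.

S_c ≈ 97 mm

Mid-depth of clay below the footing base: z = 2.6 + 3.9/2 = 4.55 m.
Stress increase at mid-clay by the 2:1 spreading method:
Δσ = qBL/((B+z)(L+z)) = 245×2.4×2.4/((2.4+4.55)(2.4+4.55)) = 29.216 kPa
Final effective stress: σ'_f = σ'_0 + Δσ = 68.6 + 29.216 = 97.816 kPa.
Normally consolidated clay, so the full stress increment lies on the virgin compression line:
S_c = C_c·H/(1+e₀)·log₁₀(σ'_f/σ'_0) = 0.26×3.9/(1+0.61)×log₁₀(97.816/68.6)
    = 0.62981 × 0.15409 = 0.09705 m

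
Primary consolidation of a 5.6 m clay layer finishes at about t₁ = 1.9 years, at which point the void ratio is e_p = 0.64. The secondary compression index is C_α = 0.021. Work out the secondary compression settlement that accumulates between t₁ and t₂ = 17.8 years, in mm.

Secondary compression: S_s = C_α·H/(1+e_p)·log₁₀(t₂/t₁)
S_s = 0.021×5.6/(1+0.64)×log₁₀(17.8/1.9)
    = 0.07171 × 0.9717 = 0.06968 m

S_s ≈ 69.7 mm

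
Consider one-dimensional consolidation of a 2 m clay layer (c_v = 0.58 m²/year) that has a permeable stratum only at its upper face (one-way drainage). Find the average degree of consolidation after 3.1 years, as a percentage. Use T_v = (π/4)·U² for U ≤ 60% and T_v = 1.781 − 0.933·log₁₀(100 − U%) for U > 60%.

U ≈ 73.3 %

Drainage path length: H_d = H = 2 m (single drainage).
T_v = c_v·t/H_d² = 0.58×3.1/2² = 0.4495.
T_v = 0.4495 corresponds to the U > 60% branch:
U = 1 − 10^((1.781 − T_v)/0.933)/100 = 0.7326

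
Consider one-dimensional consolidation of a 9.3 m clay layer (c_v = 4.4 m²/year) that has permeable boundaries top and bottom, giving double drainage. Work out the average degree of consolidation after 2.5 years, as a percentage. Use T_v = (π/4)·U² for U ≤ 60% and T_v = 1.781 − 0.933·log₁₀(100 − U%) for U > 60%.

Drainage path length: H_d = H/2 = 4.65 m (double drainage).
T_v = c_v·t/H_d² = 4.4×2.5/4.65² = 0.50873.
T_v = 0.50873 corresponds to the U > 60% branch:
U = 1 − 10^((1.781 − T_v)/0.933)/100 = 0.769

U ≈ 76.9 %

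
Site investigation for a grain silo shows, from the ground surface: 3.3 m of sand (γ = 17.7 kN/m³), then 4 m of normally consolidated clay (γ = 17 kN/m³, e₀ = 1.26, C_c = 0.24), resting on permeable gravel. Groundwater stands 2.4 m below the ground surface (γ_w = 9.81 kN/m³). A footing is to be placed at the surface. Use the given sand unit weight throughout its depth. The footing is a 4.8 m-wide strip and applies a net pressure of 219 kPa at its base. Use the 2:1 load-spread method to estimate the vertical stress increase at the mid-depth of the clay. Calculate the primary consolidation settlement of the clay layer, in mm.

Mid-depth of clay below the ground surface: z = 3.3 + 4/2 = 5.3 m.
Total vertical stress at mid-clay: σ_v = 17.7×3.3 + 17×2 = 92.41 kPa.
Pore pressure: u = 9.81×(5.3 − 2.4) = 28.449 kPa.
Initial effective stress: σ'_0 = σ_v − u = 92.41 − 28.449 = 63.961 kPa.
Stress increase at mid-clay by the 2:1 spreading method:
Δσ = qB/(B+z) = 219×4.8/(4.8+5.3) = 104.08 kPa
Final effective stress: σ'_f = σ'_0 + Δσ = 63.961 + 104.08 = 168.04 kPa.
Normally consolidated clay, so the full stress increment lies on the virgin compression line:
S_c = C_c·H/(1+e₀)·log₁₀(σ'_f/σ'_0) = 0.24×4/(1+1.26)×log₁₀(168.04/63.961)
    = 0.42478 × 0.4195 = 0.1782 m

S_c ≈ 178 mm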